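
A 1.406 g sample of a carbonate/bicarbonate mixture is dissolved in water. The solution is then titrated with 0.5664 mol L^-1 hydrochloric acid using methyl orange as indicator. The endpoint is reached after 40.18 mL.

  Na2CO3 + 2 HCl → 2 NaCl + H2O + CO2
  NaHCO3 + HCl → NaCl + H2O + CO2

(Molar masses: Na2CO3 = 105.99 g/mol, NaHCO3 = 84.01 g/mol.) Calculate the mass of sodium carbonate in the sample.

0.8644 g

n(HCl) = 0.04018 × 0.5664 = 0.02276 mol
Let x = n(Na2CO3), y = n(NaHCO3).
Titrant: 2x + 1y = 0.02276;  mass: 105.99x + 84.01y = 1.406
Solving, x = 8.156 × 10^-3 mol, y = 6.447 × 10^-3 mol
mass of Na2CO3 = 8.156 × 10^-3 × 105.99 = 0.8644 g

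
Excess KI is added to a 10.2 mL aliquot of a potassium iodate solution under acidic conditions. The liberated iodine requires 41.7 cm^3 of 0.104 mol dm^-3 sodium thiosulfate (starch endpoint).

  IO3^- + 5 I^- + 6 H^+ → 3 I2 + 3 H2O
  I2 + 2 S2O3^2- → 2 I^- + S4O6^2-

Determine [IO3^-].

0.0709 mol/L

n(S2O3^2-) = 0.0417 × 0.104 = 4.34 × 10^-3 mol
n(I2) = n(S2O3^2-)/2 = 2.17 × 10^-3 mol
From the 1:3 ratio, n(IO3^-) in the aliquot = 1/3 × 2.17 × 10^-3 = 7.23 × 10^-4 mol
[IO3^-] = 7.23 × 10^-4 / 0.0102 = 0.0709 mol/L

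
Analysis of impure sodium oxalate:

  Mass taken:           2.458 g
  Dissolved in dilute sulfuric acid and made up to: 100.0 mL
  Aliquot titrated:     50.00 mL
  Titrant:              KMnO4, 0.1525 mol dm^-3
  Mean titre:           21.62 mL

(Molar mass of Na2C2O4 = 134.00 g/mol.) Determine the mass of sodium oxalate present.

2.209 g

2 MnO4^- + 5 C2O4^2- + 16 H^+ → 2 Mn^2+ + 10 CO2 + 8 H2O
n(KMnO4) per titration = 0.02162 × 0.1525 = 3.297 × 10^-3 mol
From the 5:2 ratio, n(Na2C2O4) in each aliquot = 5/2 × 3.297 × 10^-3 = 8.243 × 10^-3 mol
n(Na2C2O4) in the whole flask = 8.243 × 10^-3 × 100.0/50.00 = 0.01649 mol
mass of Na2C2O4 = 0.01649 × 134.00 = 2.209 g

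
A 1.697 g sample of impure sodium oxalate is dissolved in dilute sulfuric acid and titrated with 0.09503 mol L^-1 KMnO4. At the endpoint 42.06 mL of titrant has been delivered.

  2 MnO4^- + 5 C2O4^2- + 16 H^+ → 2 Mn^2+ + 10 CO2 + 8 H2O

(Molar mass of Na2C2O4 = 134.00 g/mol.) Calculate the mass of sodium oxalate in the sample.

n(KMnO4) = 0.04206 L × 0.09503 mol/L = 3.997 × 10^-3 mol
From the 5:2 ratio, n(Na2C2O4) = 5/2 × 3.997 × 10^-3 = 9.992 × 10^-3 mol
mass of Na2C2O4 = 9.992 × 10^-3 × 134.00 g/mol = 1.339 g

1.339 g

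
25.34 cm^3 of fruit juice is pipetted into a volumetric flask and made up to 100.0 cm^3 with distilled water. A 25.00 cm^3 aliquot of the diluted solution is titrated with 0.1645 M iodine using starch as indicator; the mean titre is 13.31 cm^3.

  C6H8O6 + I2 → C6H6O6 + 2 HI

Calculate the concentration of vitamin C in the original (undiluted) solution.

0.3456 M

n(I2) = 0.01331 × 0.1645 = 2.189 × 10^-3 mol
n(C6H8O6) in the aliquot = 2.189 × 10^-3 mol (1:1 ratio)
[C6H8O6]_dilute = 2.189 × 10^-3 / 0.02500 = 0.08758 mol/L
Dilution factor = 100.0 / 25.34 = 3.946
[C6H8O6]_stock = 0.08758 × 3.946 = 0.3456 mol/L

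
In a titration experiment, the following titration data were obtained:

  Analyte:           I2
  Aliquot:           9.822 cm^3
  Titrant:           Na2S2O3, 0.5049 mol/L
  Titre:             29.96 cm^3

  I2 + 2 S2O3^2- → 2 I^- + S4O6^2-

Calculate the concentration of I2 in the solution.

n(Na2S2O3) = 0.02996 L × 0.5049 mol/L = 0.01513 mol
From the 1:2 mole ratio, n(I2) = 1/2 × 0.01513 = 7.563 × 10^-3 mol
[I2] = 7.563 × 10^-3 mol / 0.009822 L = 0.7700 mol/L

0.7700 mol/L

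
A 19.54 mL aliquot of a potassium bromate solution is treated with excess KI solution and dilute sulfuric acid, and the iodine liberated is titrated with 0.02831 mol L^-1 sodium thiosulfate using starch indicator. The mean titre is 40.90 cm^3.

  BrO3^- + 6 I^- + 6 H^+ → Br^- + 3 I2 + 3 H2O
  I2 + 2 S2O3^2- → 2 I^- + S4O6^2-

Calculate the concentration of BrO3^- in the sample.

n(S2O3^2-) = 0.04090 × 0.02831 = 1.158 × 10^-3 mol
n(I2) = n(S2O3^2-)/2 = 5.789 × 10^-4 mol
From the 1:3 ratio, n(BrO3^-) in the aliquot = 1/3 × 5.789 × 10^-4 = 1.930 × 10^-4 mol
[BrO3^-] = 1.930 × 10^-4 / 0.01954 = 0.009876 mol/L

0.009876 mol/L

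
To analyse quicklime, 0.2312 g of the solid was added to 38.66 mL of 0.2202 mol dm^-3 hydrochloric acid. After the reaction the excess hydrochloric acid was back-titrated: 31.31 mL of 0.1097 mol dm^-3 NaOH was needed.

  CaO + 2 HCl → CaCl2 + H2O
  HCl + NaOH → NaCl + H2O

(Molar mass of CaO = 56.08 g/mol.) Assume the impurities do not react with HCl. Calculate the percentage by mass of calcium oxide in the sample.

n(HCl) added = 0.03866 × 0.2202 = 8.513 × 10^-3 mol
n(NaOH) used in back-titration = 0.03131 × 0.1097 = 3.435 × 10^-3 mol
n(HCl) left over = 3.435 × 10^-3 mol (1:1 ratio)
n(HCl) consumed by analyte = 8.513 × 10^-3 − 3.435 × 10^-3 = 5.078 × 10^-3 mol
From the 1:2 ratio, n(CaO) = 1/2 × 5.078 × 10^-3 = 2.539 × 10^-3 mol
mass of CaO = 2.539 × 10^-3 × 56.08 = 0.1424 g
% CaO = 0.1424 / 0.2312 × 100 = 61.59 %

61.59 %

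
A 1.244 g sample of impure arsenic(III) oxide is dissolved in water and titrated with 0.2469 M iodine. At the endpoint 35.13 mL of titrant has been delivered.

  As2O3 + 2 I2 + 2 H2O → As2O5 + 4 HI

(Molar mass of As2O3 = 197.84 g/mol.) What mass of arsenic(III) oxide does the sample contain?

0.8580 g

n(I2) = 0.03513 L × 0.2469 mol/L = 8.674 × 10^-3 mol
From the 1:2 ratio, n(As2O3) = 1/2 × 8.674 × 10^-3 = 4.337 × 10^-3 mol
mass of As2O3 = 4.337 × 10^-3 × 197.84 g/mol = 0.8580 g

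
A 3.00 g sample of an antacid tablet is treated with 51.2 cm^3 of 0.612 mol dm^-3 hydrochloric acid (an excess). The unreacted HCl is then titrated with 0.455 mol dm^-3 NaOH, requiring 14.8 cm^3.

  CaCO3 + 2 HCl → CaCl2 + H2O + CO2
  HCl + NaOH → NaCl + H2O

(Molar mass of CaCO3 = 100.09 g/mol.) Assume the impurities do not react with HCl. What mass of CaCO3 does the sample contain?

n(HCl) added = 0.0512 × 0.612 = 0.0313 mol
n(NaOH) used in back-titration = 0.0148 × 0.455 = 6.73 × 10^-3 mol
n(HCl) left over = 6.73 × 10^-3 mol (1:1 ratio)
n(HCl) consumed by analyte = 0.0313 − 6.73 × 10^-3 = 0.0246 mol
From the 1:2 ratio, n(CaCO3) = 1/2 × 0.0246 = 0.0123 mol
mass of CaCO3 = 0.0123 × 100.09 = 1.23 g

1.23 g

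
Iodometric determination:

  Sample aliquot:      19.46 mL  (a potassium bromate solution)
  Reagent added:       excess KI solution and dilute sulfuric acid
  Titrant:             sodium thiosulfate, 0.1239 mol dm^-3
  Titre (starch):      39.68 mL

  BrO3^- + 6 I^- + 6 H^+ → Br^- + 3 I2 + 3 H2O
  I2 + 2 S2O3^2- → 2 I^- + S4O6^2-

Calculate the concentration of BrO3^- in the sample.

0.04211 mol/L

n(S2O3^2-) = 0.03968 × 0.1239 = 4.916 × 10^-3 mol
n(I2) = n(S2O3^2-)/2 = 2.458 × 10^-3 mol
From the 1:3 ratio, n(BrO3^-) in the aliquot = 1/3 × 2.458 × 10^-3 = 8.194 × 10^-4 mol
[BrO3^-] = 8.194 × 10^-4 / 0.01946 = 0.04211 mol/L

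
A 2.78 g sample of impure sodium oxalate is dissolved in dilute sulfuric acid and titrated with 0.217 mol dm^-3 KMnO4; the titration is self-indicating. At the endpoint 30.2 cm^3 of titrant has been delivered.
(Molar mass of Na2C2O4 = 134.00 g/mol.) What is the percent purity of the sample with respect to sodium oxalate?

2 MnO4^- + 5 C2O4^2- + 16 H^+ → 2 Mn^2+ + 10 CO2 + 8 H2O
n(KMnO4) = 0.0302 L × 0.217 mol/L = 6.55 × 10^-3 mol
From the 5:2 ratio, n(Na2C2O4) = 5/2 × 6.55 × 10^-3 = 0.0164 mol
mass of Na2C2O4 = 0.0164 × 134.00 g/mol = 2.20 g
% Na2C2O4 = 2.20 / 2.78 × 100 = 79.0 %

79.0 %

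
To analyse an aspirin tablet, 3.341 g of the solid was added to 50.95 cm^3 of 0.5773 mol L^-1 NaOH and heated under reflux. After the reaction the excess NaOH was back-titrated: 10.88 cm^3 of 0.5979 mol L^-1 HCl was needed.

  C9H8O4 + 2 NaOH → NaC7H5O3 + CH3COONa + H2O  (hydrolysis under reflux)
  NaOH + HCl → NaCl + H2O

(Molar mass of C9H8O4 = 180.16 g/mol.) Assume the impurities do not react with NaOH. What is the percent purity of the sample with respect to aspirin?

n(NaOH) added = 0.05095 × 0.5773 = 0.02941 mol
n(HCl) used in back-titration = 0.01088 × 0.5979 = 6.505 × 10^-3 mol
n(NaOH) left over = 6.505 × 10^-3 mol (1:1 ratio)
n(NaOH) consumed by analyte = 0.02941 − 6.505 × 10^-3 = 0.02291 mol
From the 1:2 ratio, n(C9H8O4) = 1/2 × 0.02291 = 0.01145 mol
mass of C9H8O4 = 0.01145 × 180.16 = 2.064 g
% C9H8O4 = 2.064 / 3.341 × 100 = 61.77 %

61.77 %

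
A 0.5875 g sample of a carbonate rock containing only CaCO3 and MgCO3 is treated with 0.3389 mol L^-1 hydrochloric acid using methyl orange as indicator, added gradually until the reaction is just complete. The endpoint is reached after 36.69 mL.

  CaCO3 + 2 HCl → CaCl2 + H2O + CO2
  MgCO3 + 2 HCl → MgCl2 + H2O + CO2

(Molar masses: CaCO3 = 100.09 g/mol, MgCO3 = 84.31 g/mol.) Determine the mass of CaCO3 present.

0.4017 g

n(HCl) = 0.03669 × 0.3389 = 0.01243 mol
Let x = n(CaCO3), y = n(MgCO3).
Titrant: 2x + 2y = 0.01243;  mass: 100.09x + 84.31y = 0.5875
Solving, x = 4.014 × 10^-3 mol, y = 2.204 × 10^-3 mol
mass of CaCO3 = 4.014 × 10^-3 × 100.09 = 0.4017 g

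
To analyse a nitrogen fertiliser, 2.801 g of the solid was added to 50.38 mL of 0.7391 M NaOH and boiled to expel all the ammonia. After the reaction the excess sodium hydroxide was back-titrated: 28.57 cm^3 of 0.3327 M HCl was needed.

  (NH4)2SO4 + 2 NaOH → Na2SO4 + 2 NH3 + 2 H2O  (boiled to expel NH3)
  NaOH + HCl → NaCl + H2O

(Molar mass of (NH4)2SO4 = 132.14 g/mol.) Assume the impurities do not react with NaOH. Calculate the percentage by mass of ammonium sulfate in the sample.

65.41 %

n(NaOH) added = 0.05038 × 0.7391 = 0.03724 mol
n(HCl) used in back-titration = 0.02857 × 0.3327 = 9.505 × 10^-3 mol
n(NaOH) left over = 9.505 × 10^-3 mol (1:1 ratio)
n(NaOH) consumed by analyte = 0.03724 − 9.505 × 10^-3 = 0.02773 mol
From the 1:2 ratio, n((NH4)2SO4) = 1/2 × 0.02773 = 0.01387 mol
mass of (NH4)2SO4 = 0.01387 × 132.14 = 1.832 g
% (NH4)2SO4 = 1.832 / 2.801 × 100 = 65.41 %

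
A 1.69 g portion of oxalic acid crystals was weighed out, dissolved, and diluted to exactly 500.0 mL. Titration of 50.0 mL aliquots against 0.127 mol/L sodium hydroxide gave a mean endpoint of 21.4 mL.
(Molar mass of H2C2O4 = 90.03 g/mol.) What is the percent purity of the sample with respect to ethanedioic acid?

H2C2O4 + 2 NaOH → Na2C2O4 + 2 H2O
n(NaOH) per titration = 0.0214 × 0.127 = 2.72 × 10^-3 mol
From the 1:2 ratio, n(H2C2O4) in each aliquot = 1/2 × 2.72 × 10^-3 = 1.36 × 10^-3 mol
n(H2C2O4) in the whole flask = 1.36 × 10^-3 × 500.0/50.0 = 0.0136 mol
mass of H2C2O4 = 0.0136 × 90.03 = 1.22 g
% H2C2O4 = 1.22 / 1.69 × 100 = 72.4 %

72.4 %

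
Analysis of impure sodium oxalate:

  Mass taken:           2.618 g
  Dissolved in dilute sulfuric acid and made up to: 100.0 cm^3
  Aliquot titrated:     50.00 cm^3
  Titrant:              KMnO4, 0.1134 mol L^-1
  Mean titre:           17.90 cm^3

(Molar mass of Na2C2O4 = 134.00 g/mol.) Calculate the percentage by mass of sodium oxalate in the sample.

51.95 %

2 MnO4^- + 5 C2O4^2- + 16 H^+ → 2 Mn^2+ + 10 CO2 + 8 H2O
n(KMnO4) per titration = 0.01790 × 0.1134 = 2.030 × 10^-3 mol
From the 5:2 ratio, n(Na2C2O4) in each aliquot = 5/2 × 2.030 × 10^-3 = 5.075 × 10^-3 mol
n(Na2C2O4) in the whole flask = 5.075 × 10^-3 × 100.0/50.00 = 0.01015 mol
mass of Na2C2O4 = 0.01015 × 134.00 = 1.360 g
% Na2C2O4 = 1.360 / 2.618 × 100 = 51.95 %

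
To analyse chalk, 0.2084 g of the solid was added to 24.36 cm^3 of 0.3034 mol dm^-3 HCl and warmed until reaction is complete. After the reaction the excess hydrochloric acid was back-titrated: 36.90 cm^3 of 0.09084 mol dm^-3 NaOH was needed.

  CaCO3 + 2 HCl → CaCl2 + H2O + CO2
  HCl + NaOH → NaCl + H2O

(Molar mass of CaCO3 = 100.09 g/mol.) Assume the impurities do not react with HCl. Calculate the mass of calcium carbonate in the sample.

0.2021 g

n(HCl) added = 0.02436 × 0.3034 = 7.391 × 10^-3 mol
n(NaOH) used in back-titration = 0.03690 × 0.09084 = 3.352 × 10^-3 mol
n(HCl) left over = 3.352 × 10^-3 mol (1:1 ratio)
n(HCl) consumed by analyte = 7.391 × 10^-3 − 3.352 × 10^-3 = 4.039 × 10^-3 mol
From the 1:2 ratio, n(CaCO3) = 1/2 × 4.039 × 10^-3 = 2.019 × 10^-3 mol
mass of CaCO3 = 2.019 × 10^-3 × 100.09 = 0.2021 g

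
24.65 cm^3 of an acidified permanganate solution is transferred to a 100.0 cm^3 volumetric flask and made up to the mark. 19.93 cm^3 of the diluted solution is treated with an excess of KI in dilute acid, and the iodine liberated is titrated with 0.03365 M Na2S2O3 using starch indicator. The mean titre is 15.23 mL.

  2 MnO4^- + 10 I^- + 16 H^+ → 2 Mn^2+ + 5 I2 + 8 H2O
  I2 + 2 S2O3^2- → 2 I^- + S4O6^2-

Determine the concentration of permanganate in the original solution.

n(S2O3^2-) = 0.01523 × 0.03365 = 5.125 × 10^-4 mol
n(I2) = n(S2O3^2-)/2 = 2.562 × 10^-4 mol
From the 2:5 ratio, n(MnO4^-) in the aliquot = 2/5 × 2.562 × 10^-4 = 1.025 × 10^-4 mol
[MnO4^-]_dilute = 1.025 × 10^-4 / 0.01993 = 0.005143 mol/L
[MnO4^-]_original = 0.005143 × 100.0/24.65 = 0.02086 mol/L

0.02086 M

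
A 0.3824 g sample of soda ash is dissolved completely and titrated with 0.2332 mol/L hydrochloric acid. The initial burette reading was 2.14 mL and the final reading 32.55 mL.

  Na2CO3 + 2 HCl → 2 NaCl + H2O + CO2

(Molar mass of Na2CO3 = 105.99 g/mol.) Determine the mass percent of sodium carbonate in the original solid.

n(HCl) = 0.03041 L × 0.2332 mol/L = 7.092 × 10^-3 mol
From the 1:2 ratio, n(Na2CO3) = 1/2 × 7.092 × 10^-3 = 3.546 × 10^-3 mol
mass of Na2CO3 = 3.546 × 10^-3 × 105.99 g/mol = 0.3758 g
% Na2CO3 = 0.3758 / 0.3824 × 100 = 98.28 %

98.28 %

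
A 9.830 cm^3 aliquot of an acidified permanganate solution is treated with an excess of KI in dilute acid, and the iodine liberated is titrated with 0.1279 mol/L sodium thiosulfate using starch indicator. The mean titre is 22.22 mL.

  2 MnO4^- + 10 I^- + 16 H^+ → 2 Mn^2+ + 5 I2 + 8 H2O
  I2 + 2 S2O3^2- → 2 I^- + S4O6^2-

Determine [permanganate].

n(S2O3^2-) = 0.02222 × 0.1279 = 2.842 × 10^-3 mol
n(I2) = n(S2O3^2-)/2 = 1.421 × 10^-3 mol
From the 2:5 ratio, n(MnO4^-) in the aliquot = 2/5 × 1.421 × 10^-3 = 5.684 × 10^-4 mol
[MnO4^-] = 5.684 × 10^-4 / 0.009830 = 0.05782 mol/L

0.05782 mol/L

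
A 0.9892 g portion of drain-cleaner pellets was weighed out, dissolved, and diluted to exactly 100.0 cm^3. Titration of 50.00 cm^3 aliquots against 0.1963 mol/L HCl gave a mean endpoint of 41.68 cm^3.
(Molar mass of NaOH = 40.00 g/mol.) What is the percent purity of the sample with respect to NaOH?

NaOH + HCl → NaCl + H2O
n(HCl) per titration = 0.04168 × 0.1963 = 8.182 × 10^-3 mol
n(NaOH) in each aliquot = 8.182 × 10^-3 mol (1:1 ratio)
n(NaOH) in the whole flask = 8.182 × 10^-3 × 100.0/50.00 = 0.01636 mol
mass of NaOH = 0.01636 × 40.00 = 0.6545 g
% NaOH = 0.6545 / 0.9892 × 100 = 66.17 %

66.17 %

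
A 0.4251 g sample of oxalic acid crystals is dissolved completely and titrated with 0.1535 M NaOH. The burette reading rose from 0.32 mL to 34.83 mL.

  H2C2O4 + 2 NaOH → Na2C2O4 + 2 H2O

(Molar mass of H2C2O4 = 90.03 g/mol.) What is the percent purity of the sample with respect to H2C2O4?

56.09 %

n(NaOH) = 0.03451 L × 0.1535 mol/L = 5.297 × 10^-3 mol
From the 1:2 ratio, n(H2C2O4) = 1/2 × 5.297 × 10^-3 = 2.649 × 10^-3 mol
mass of H2C2O4 = 2.649 × 10^-3 × 90.03 g/mol = 0.2385 g
% H2C2O4 = 0.2385 / 0.4251 × 100 = 56.09 %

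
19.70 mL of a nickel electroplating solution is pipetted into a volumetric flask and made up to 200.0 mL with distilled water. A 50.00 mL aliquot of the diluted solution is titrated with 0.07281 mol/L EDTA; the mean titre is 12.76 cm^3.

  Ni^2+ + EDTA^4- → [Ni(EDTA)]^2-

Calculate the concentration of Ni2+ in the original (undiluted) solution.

n(EDTA) = 0.01276 × 0.07281 = 9.291 × 10^-4 mol
n(Ni2+) in the aliquot = 9.291 × 10^-4 mol (1:1 ratio)
[Ni2+]_dilute = 9.291 × 10^-4 / 0.05000 = 0.01858 mol/L
Dilution factor = 200.0 / 19.70 = 10.15
[Ni2+]_stock = 0.01858 × 10.15 = 0.1886 mol/L

0.1886 mol/L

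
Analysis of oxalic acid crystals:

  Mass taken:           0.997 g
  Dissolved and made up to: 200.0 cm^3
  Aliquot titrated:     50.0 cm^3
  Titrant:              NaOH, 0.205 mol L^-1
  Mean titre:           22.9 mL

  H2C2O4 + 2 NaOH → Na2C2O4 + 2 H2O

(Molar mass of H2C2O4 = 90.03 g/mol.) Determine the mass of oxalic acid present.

0.845 g

n(NaOH) per titration = 0.0229 × 0.205 = 4.69 × 10^-3 mol
From the 1:2 ratio, n(H2C2O4) in each aliquot = 1/2 × 4.69 × 10^-3 = 2.35 × 10^-3 mol
n(H2C2O4) in the whole flask = 2.35 × 10^-3 × 200.0/50.0 = 9.39 × 10^-3 mol
mass of H2C2O4 = 9.39 × 10^-3 × 90.03 = 0.845 g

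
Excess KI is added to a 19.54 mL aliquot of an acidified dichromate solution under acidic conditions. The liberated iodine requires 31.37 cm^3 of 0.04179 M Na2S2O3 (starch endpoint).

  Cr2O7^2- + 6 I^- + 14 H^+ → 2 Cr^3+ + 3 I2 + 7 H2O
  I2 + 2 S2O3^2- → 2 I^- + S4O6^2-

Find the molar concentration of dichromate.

n(S2O3^2-) = 0.03137 × 0.04179 = 1.311 × 10^-3 mol
n(I2) = n(S2O3^2-)/2 = 6.555 × 10^-4 mol
From the 1:3 ratio, n(Cr2O7^2-) in the aliquot = 1/3 × 6.555 × 10^-4 = 2.185 × 10^-4 mol
[Cr2O7^2-] = 2.185 × 10^-4 / 0.01954 = 0.01118 mol/L

0.01118 M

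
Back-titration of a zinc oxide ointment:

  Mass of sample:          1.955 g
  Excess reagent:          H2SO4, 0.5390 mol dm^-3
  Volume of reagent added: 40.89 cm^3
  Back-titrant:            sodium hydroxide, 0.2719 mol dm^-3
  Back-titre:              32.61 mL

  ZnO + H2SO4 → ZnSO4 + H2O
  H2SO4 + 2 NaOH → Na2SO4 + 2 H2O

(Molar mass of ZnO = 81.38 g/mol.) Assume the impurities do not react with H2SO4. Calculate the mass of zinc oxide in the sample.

1.433 g

n(H2SO4) added = 0.04089 × 0.5390 = 0.02204 mol
n(NaOH) used in back-titration = 0.03261 × 0.2719 = 8.867 × 10^-3 mol
From the 1:2 ratio, n(H2SO4) left over = 1/2 × 8.867 × 10^-3 = 4.433 × 10^-3 mol
n(H2SO4) consumed by analyte = 0.02204 − 4.433 × 10^-3 = 0.01761 mol
n(ZnO) = 0.01761 mol (1:1 ratio)
mass of ZnO = 0.01761 × 81.38 = 1.433 g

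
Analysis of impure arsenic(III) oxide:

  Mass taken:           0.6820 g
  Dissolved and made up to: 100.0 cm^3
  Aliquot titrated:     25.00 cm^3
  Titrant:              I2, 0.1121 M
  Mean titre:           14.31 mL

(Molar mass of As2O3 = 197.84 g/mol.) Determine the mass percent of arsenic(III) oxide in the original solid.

93.07 %

As2O3 + 2 I2 + 2 H2O → As2O5 + 4 HI
n(I2) per titration = 0.01431 × 0.1121 = 1.604 × 10^-3 mol
From the 1:2 ratio, n(As2O3) in each aliquot = 1/2 × 1.604 × 10^-3 = 8.021 × 10^-4 mol
n(As2O3) in the whole flask = 8.021 × 10^-4 × 100.0/25.00 = 3.208 × 10^-3 mol
mass of As2O3 = 3.208 × 10^-3 × 197.84 = 0.6347 g
% As2O3 = 0.6347 / 0.6820 × 100 = 93.07 %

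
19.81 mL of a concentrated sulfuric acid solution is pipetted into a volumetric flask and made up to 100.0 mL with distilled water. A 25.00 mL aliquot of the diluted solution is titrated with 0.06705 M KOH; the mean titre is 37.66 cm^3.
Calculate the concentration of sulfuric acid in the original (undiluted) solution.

0.2549 M

H2SO4 + 2 KOH → K2SO4 + 2 H2O
n(KOH) = 0.03766 × 0.06705 = 2.525 × 10^-3 mol
From the 1:2 ratio, n(H2SO4) in the aliquot = 1/2 × 2.525 × 10^-3 = 1.263 × 10^-3 mol
[H2SO4]_dilute = 1.263 × 10^-3 / 0.02500 = 0.05050 mol/L
Dilution factor = 100.0 / 19.81 = 5.048
[H2SO4]_stock = 0.05050 × 5.048 = 0.2549 mol/L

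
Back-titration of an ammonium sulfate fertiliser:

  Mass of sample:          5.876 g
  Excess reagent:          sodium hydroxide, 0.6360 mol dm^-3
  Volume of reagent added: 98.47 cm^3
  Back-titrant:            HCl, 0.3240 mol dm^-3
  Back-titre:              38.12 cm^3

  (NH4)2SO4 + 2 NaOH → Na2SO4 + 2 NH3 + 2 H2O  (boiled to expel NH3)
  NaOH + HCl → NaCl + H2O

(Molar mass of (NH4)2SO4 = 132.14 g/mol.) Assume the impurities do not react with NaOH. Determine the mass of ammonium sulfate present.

3.322 g

n(NaOH) added = 0.09847 × 0.6360 = 0.06263 mol
n(HCl) used in back-titration = 0.03812 × 0.3240 = 0.01235 mol
n(NaOH) left over = 0.01235 mol (1:1 ratio)
n(NaOH) consumed by analyte = 0.06263 − 0.01235 = 0.05028 mol
From the 1:2 ratio, n((NH4)2SO4) = 1/2 × 0.05028 = 0.02514 mol
mass of (NH4)2SO4 = 0.02514 × 132.14 = 3.322 g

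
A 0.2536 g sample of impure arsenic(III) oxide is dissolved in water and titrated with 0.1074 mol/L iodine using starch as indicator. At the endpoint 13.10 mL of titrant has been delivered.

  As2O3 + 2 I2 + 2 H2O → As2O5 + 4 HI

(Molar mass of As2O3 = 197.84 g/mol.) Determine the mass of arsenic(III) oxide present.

n(I2) = 0.01310 L × 0.1074 mol/L = 1.407 × 10^-3 mol
From the 1:2 ratio, n(As2O3) = 1/2 × 1.407 × 10^-3 = 7.035 × 10^-4 mol
mass of As2O3 = 7.035 × 10^-4 × 197.84 g/mol = 0.1392 g

0.1392 g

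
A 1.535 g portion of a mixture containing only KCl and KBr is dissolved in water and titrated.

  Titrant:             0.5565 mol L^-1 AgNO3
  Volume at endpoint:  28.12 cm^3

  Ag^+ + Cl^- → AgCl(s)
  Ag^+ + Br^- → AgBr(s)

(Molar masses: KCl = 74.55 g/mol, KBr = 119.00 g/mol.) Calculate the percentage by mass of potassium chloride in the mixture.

35.75 %

n(AgNO3) = 0.02812 × 0.5565 = 0.01565 mol
Let x = n(KCl), y = n(KBr).
Titrant: 1x + 1y = 0.01565;  mass: 74.55x + 119.00y = 1.535
Solving, x = 7.361 × 10^-3 mol, y = 8.288 × 10^-3 mol
mass of KCl = 7.361 × 10^-3 × 74.55 = 0.5488 g
% KCl = 0.5488 / 1.535 × 100 = 35.75 %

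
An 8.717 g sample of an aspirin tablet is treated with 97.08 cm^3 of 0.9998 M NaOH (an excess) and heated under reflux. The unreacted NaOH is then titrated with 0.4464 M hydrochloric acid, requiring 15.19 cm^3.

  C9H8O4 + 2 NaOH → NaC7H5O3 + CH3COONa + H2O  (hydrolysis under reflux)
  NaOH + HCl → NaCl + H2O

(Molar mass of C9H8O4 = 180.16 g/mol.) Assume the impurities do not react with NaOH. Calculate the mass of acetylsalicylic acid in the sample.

8.132 g

n(NaOH) added = 0.09708 × 0.9998 = 0.09706 mol
n(HCl) used in back-titration = 0.01519 × 0.4464 = 6.781 × 10^-3 mol
n(NaOH) left over = 6.781 × 10^-3 mol (1:1 ratio)
n(NaOH) consumed by analyte = 0.09706 − 6.781 × 10^-3 = 0.09028 mol
From the 1:2 ratio, n(C9H8O4) = 1/2 × 0.09028 = 0.04514 mol
mass of C9H8O4 = 0.04514 × 180.16 = 8.132 g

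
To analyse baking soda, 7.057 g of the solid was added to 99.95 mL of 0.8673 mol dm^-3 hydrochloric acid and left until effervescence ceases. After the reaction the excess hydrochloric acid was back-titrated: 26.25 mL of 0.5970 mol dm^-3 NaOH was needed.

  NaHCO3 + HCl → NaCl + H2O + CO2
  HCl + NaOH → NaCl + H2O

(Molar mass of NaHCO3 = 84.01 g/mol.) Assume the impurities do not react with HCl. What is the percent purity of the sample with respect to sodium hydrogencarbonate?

n(HCl) added = 0.09995 × 0.8673 = 0.08669 mol
n(NaOH) used in back-titration = 0.02625 × 0.5970 = 0.01567 mol
n(HCl) left over = 0.01567 mol (1:1 ratio)
n(HCl) consumed by analyte = 0.08669 − 0.01567 = 0.07102 mol
n(NaHCO3) = 0.07102 mol (1:1 ratio)
mass of NaHCO3 = 0.07102 × 84.01 = 5.966 g
% NaHCO3 = 5.966 / 7.057 × 100 = 84.54 %

84.54 %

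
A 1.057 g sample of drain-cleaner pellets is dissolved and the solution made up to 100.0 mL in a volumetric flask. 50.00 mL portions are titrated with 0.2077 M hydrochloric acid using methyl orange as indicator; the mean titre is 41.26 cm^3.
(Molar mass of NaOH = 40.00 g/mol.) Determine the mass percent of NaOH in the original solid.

64.86 %

NaOH + HCl → NaCl + H2O
n(HCl) per titration = 0.04126 × 0.2077 = 8.570 × 10^-3 mol
n(NaOH) in each aliquot = 8.570 × 10^-3 mol (1:1 ratio)
n(NaOH) in the whole flask = 8.570 × 10^-3 × 100.0/50.00 = 0.01714 mol
mass of NaOH = 0.01714 × 40.00 = 0.6856 g
% NaOH = 0.6856 / 1.057 × 100 = 64.86 %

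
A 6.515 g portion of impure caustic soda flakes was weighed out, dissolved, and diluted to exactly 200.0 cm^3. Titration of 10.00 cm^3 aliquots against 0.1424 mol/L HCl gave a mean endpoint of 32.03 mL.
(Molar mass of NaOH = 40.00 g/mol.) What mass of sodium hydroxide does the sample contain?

NaOH + HCl → NaCl + H2O
n(HCl) per titration = 0.03203 × 0.1424 = 4.561 × 10^-3 mol
n(NaOH) in each aliquot = 4.561 × 10^-3 mol (1:1 ratio)
n(NaOH) in the whole flask = 4.561 × 10^-3 × 200.0/10.00 = 0.09122 mol
mass of NaOH = 0.09122 × 40.00 = 3.649 g

3.649 g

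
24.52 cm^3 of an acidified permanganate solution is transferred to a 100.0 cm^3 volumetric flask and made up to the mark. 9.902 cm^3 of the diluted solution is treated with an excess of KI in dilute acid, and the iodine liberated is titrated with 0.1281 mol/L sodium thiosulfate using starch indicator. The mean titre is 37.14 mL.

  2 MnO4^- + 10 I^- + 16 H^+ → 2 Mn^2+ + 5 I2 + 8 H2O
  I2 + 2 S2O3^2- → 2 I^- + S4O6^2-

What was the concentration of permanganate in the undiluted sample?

n(S2O3^2-) = 0.03714 × 0.1281 = 4.758 × 10^-3 mol
n(I2) = n(S2O3^2-)/2 = 2.379 × 10^-3 mol
From the 2:5 ratio, n(MnO4^-) in the aliquot = 2/5 × 2.379 × 10^-3 = 9.515 × 10^-4 mol
[MnO4^-]_dilute = 9.515 × 10^-4 / 0.009902 = 0.09609 mol/L
[MnO4^-]_original = 0.09609 × 100.0/24.52 = 0.3919 mol/L

0.3919 mol/L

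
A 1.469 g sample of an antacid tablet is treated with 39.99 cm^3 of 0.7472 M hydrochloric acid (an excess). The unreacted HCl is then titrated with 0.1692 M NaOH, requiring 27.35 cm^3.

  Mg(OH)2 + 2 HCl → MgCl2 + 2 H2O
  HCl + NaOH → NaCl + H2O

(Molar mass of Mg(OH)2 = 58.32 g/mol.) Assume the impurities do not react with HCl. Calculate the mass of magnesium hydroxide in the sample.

0.7364 g

n(HCl) added = 0.03999 × 0.7472 = 0.02988 mol
n(NaOH) used in back-titration = 0.02735 × 0.1692 = 4.628 × 10^-3 mol
n(HCl) left over = 4.628 × 10^-3 mol (1:1 ratio)
n(HCl) consumed by analyte = 0.02988 − 4.628 × 10^-3 = 0.02525 mol
From the 1:2 ratio, n(Mg(OH)2) = 1/2 × 0.02525 = 0.01263 mol
mass of Mg(OH)2 = 0.01263 × 58.32 = 0.7364 g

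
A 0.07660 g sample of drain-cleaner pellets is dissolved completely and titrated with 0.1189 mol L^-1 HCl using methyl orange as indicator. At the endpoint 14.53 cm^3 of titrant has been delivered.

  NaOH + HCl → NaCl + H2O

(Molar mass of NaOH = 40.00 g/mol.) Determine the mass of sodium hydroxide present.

n(HCl) = 0.01453 L × 0.1189 mol/L = 1.728 × 10^-3 mol
n(NaOH) = 1.728 × 10^-3 mol (1:1 ratio)
mass of NaOH = 1.728 × 10^-3 × 40.00 g/mol = 0.06910 g

0.06910 g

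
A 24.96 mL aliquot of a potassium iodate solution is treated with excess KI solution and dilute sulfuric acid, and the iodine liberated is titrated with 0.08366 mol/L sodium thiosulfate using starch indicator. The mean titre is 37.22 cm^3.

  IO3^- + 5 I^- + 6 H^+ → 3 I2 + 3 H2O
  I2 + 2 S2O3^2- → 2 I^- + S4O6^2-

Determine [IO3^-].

n(S2O3^2-) = 0.03722 × 0.08366 = 3.114 × 10^-3 mol
n(I2) = n(S2O3^2-)/2 = 1.557 × 10^-3 mol
From the 1:3 ratio, n(IO3^-) in the aliquot = 1/3 × 1.557 × 10^-3 = 5.190 × 10^-4 mol
[IO3^-] = 5.190 × 10^-4 / 0.02496 = 0.02079 mol/L

0.02079 mol/L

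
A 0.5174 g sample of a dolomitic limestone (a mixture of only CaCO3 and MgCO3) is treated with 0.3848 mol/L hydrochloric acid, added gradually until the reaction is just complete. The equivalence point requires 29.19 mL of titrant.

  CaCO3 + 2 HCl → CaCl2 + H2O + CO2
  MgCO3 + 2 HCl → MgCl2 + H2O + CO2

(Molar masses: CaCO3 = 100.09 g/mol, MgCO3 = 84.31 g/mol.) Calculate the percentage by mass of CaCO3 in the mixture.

53.82 %

n(HCl) = 0.02919 × 0.3848 = 0.01123 mol
Let x = n(CaCO3), y = n(MgCO3).
Titrant: 2x + 2y = 0.01123;  mass: 100.09x + 84.31y = 0.5174
Solving, x = 2.782 × 10^-3 mol, y = 2.834 × 10^-3 mol
mass of CaCO3 = 2.782 × 10^-3 × 100.09 = 0.2785 g
% CaCO3 = 0.2785 / 0.5174 × 100 = 53.82 %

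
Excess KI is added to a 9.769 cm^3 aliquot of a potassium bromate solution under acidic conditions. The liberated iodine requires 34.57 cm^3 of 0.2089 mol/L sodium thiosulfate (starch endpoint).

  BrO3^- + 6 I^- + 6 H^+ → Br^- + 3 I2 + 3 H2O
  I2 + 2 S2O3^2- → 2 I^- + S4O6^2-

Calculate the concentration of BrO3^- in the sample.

n(S2O3^2-) = 0.03457 × 0.2089 = 7.222 × 10^-3 mol
n(I2) = n(S2O3^2-)/2 = 3.611 × 10^-3 mol
From the 1:3 ratio, n(BrO3^-) in the aliquot = 1/3 × 3.611 × 10^-3 = 1.204 × 10^-3 mol
[BrO3^-] = 1.204 × 10^-3 / 0.009769 = 0.1232 mol/L

0.1232 mol/L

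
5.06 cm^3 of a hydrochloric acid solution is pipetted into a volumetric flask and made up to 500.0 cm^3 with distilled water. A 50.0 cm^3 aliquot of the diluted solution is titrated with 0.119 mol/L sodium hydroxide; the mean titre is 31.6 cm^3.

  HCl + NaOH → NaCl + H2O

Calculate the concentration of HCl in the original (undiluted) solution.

n(NaOH) = 0.0316 × 0.119 = 3.76 × 10^-3 mol
n(HCl) in the aliquot = 3.76 × 10^-3 mol (1:1 ratio)
[HCl]_dilute = 3.76 × 10^-3 / 0.0500 = 0.0752 mol/L
Dilution factor = 500.0 / 5.06 = 98.81
[HCl]_stock = 0.0752 × 98.81 = 7.43 mol/L

7.43 mol/L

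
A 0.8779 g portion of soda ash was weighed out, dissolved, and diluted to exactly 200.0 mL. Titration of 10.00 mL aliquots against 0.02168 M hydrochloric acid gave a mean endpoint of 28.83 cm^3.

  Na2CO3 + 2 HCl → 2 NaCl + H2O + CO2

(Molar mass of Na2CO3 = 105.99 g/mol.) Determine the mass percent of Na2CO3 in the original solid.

n(HCl) per titration = 0.02883 × 0.02168 = 6.250 × 10^-4 mol
From the 1:2 ratio, n(Na2CO3) in each aliquot = 1/2 × 6.250 × 10^-4 = 3.125 × 10^-4 mol
n(Na2CO3) in the whole flask = 3.125 × 10^-4 × 200.0/10.00 = 6.250 × 10^-3 mol
mass of Na2CO3 = 6.250 × 10^-3 × 105.99 = 0.6625 g
% Na2CO3 = 0.6625 / 0.8779 × 100 = 75.46 %

75.46 %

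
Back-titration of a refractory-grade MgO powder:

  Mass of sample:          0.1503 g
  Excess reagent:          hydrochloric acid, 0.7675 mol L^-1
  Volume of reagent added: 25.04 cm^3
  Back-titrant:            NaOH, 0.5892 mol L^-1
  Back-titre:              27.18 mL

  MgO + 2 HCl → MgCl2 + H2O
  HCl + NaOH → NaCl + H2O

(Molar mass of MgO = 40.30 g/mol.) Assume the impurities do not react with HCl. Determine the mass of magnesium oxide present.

0.06456 g

n(HCl) added = 0.02504 × 0.7675 = 0.01922 mol
n(NaOH) used in back-titration = 0.02718 × 0.5892 = 0.01601 mol
n(HCl) left over = 0.01601 mol (1:1 ratio)
n(HCl) consumed by analyte = 0.01922 − 0.01601 = 3.204 × 10^-3 mol
From the 1:2 ratio, n(MgO) = 1/2 × 3.204 × 10^-3 = 1.602 × 10^-3 mol
mass of MgO = 1.602 × 10^-3 × 40.30 = 0.06456 g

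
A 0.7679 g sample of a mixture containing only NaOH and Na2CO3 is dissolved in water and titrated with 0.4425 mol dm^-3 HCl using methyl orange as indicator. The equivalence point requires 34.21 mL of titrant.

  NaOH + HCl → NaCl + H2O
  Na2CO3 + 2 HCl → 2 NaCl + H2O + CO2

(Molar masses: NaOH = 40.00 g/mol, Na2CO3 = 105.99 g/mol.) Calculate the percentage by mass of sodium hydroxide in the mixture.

13.76 %

n(HCl) = 0.03421 × 0.4425 = 0.01514 mol
Let x = n(NaOH), y = n(Na2CO3).
Titrant: 1x + 2y = 0.01514;  mass: 40.00x + 105.99y = 0.7679
Solving, x = 2.642 × 10^-3 mol, y = 6.248 × 10^-3 mol
mass of NaOH = 2.642 × 10^-3 × 40.00 = 0.1057 g
% NaOH = 0.1057 / 0.7679 × 100 = 13.76 %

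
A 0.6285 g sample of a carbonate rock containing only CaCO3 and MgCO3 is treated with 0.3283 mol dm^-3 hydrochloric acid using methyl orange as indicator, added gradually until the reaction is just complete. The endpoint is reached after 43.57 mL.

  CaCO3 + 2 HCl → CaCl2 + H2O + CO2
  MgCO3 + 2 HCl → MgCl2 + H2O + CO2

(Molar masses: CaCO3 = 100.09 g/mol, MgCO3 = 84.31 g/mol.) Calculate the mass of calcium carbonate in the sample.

0.1618 g

n(HCl) = 0.04357 × 0.3283 = 0.01430 mol
Let x = n(CaCO3), y = n(MgCO3).
Titrant: 2x + 2y = 0.01430;  mass: 100.09x + 84.31y = 0.6285
Solving, x = 1.617 × 10^-3 mol, y = 5.535 × 10^-3 mol
mass of CaCO3 = 1.617 × 10^-3 × 100.09 = 0.1618 g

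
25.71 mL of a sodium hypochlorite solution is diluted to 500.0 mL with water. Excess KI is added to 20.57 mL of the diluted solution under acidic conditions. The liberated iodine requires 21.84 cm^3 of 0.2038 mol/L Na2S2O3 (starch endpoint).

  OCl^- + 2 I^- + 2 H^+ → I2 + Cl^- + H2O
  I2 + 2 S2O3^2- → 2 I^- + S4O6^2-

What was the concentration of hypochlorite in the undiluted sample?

n(S2O3^2-) = 0.02184 × 0.2038 = 4.451 × 10^-3 mol
n(I2) = n(S2O3^2-)/2 = 2.225 × 10^-3 mol
n(OCl^-) in the aliquot = 2.225 × 10^-3 mol (1:1 ratio)
[OCl^-]_dilute = 2.225 × 10^-3 / 0.02057 = 0.1082 mol/L
[OCl^-]_original = 0.1082 × 500.0/25.71 = 2.104 mol/L

2.104 mol/L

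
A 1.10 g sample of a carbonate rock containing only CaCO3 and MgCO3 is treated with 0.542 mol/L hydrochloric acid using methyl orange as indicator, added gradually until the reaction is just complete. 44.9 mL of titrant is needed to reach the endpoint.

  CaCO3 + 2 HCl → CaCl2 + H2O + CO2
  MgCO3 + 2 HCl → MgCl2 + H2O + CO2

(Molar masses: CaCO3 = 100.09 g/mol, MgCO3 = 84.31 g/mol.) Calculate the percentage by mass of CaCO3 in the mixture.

n(HCl) = 0.0449 × 0.542 = 0.0243 mol
Let x = n(CaCO3), y = n(MgCO3).
Titrant: 2x + 2y = 0.0243;  mass: 100.09x + 84.31y = 1.10
Solving, x = 4.70 × 10^-3 mol, y = 7.47 × 10^-3 mol
mass of CaCO3 = 4.70 × 10^-3 × 100.09 = 0.470 g
% CaCO3 = 0.470 / 1.10 × 100 = 42.7 %

42.7 %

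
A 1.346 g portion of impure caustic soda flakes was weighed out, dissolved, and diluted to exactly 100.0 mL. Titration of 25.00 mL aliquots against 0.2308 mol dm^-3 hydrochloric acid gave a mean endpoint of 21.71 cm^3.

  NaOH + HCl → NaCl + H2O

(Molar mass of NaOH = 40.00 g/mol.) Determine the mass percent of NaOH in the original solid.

n(HCl) per titration = 0.02171 × 0.2308 = 5.011 × 10^-3 mol
n(NaOH) in each aliquot = 5.011 × 10^-3 mol (1:1 ratio)
n(NaOH) in the whole flask = 5.011 × 10^-3 × 100.0/25.00 = 0.02004 mol
mass of NaOH = 0.02004 × 40.00 = 0.8017 g
% NaOH = 0.8017 / 1.346 × 100 = 59.56 %

59.56 %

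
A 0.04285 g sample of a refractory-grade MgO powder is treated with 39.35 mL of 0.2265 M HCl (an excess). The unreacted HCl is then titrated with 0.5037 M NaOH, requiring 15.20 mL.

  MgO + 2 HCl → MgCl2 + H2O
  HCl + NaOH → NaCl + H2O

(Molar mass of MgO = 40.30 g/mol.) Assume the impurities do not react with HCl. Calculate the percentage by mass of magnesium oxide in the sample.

n(HCl) added = 0.03935 × 0.2265 = 8.913 × 10^-3 mol
n(NaOH) used in back-titration = 0.01520 × 0.5037 = 7.656 × 10^-3 mol
n(HCl) left over = 7.656 × 10^-3 mol (1:1 ratio)
n(HCl) consumed by analyte = 8.913 × 10^-3 − 7.656 × 10^-3 = 1.257 × 10^-3 mol
From the 1:2 ratio, n(MgO) = 1/2 × 1.257 × 10^-3 = 6.283 × 10^-4 mol
mass of MgO = 6.283 × 10^-4 × 40.30 = 0.02532 g
% MgO = 0.02532 / 0.04285 × 100 = 59.09 %

59.09 %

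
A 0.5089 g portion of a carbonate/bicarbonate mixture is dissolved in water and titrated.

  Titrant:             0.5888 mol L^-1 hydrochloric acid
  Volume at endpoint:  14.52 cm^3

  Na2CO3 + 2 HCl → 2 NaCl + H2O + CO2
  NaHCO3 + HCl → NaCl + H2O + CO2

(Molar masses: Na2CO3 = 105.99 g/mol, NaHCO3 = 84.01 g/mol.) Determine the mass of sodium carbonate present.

n(HCl) = 0.01452 × 0.5888 = 8.549 × 10^-3 mol
Let x = n(Na2CO3), y = n(NaHCO3).
Titrant: 2x + 1y = 8.549 × 10^-3;  mass: 105.99x + 84.01y = 0.5089
Solving, x = 3.375 × 10^-3 mol, y = 1.800 × 10^-3 mol
mass of Na2CO3 = 3.375 × 10^-3 × 105.99 = 0.3577 g

0.3577 g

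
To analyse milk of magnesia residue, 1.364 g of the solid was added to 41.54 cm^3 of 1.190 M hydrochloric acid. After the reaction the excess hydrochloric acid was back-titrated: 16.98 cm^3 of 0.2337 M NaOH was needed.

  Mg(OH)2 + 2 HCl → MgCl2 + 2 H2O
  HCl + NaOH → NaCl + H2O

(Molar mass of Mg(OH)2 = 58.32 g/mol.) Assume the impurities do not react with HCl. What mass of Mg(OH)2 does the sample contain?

n(HCl) added = 0.04154 × 1.190 = 0.04943 mol
n(NaOH) used in back-titration = 0.01698 × 0.2337 = 3.968 × 10^-3 mol
n(HCl) left over = 3.968 × 10^-3 mol (1:1 ratio)
n(HCl) consumed by analyte = 0.04943 − 3.968 × 10^-3 = 0.04546 mol
From the 1:2 ratio, n(Mg(OH)2) = 1/2 × 0.04546 = 0.02273 mol
mass of Mg(OH)2 = 0.02273 × 58.32 = 1.326 g

1.326 g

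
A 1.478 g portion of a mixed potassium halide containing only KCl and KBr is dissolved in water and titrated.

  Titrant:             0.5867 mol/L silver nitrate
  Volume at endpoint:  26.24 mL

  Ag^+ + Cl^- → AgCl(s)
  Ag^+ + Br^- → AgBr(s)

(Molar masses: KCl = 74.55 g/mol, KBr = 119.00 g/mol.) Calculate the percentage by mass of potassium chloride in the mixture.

40.17 %

n(AgNO3) = 0.02624 × 0.5867 = 0.01540 mol
Let x = n(KCl), y = n(KBr).
Titrant: 1x + 1y = 0.01540;  mass: 74.55x + 119.00y = 1.478
Solving, x = 7.964 × 10^-3 mol, y = 7.431 × 10^-3 mol
mass of KCl = 7.964 × 10^-3 × 74.55 = 0.5937 g
% KCl = 0.5937 / 1.478 × 100 = 40.17 %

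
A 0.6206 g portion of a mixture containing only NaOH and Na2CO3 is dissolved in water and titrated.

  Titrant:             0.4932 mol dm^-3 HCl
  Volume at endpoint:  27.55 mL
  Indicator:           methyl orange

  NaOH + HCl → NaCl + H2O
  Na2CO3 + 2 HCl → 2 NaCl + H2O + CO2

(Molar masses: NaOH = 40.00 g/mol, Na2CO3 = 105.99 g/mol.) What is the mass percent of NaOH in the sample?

n(HCl) = 0.02755 × 0.4932 = 0.01359 mol
Let x = n(NaOH), y = n(Na2CO3).
Titrant: 1x + 2y = 0.01359;  mass: 40.00x + 105.99y = 0.6206
Solving, x = 7.655 × 10^-3 mol, y = 2.966 × 10^-3 mol
mass of NaOH = 7.655 × 10^-3 × 40.00 = 0.3062 g
% NaOH = 0.3062 / 0.6206 × 100 = 49.34 %

49.34 %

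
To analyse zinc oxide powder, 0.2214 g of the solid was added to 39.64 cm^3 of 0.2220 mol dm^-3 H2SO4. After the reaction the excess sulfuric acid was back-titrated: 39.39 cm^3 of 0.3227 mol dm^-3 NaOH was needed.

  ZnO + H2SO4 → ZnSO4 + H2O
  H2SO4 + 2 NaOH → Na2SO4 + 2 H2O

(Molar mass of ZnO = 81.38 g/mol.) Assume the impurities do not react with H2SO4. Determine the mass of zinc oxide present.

0.1989 g

n(H2SO4) added = 0.03964 × 0.2220 = 8.800 × 10^-3 mol
n(NaOH) used in back-titration = 0.03939 × 0.3227 = 0.01271 mol
From the 1:2 ratio, n(H2SO4) left over = 1/2 × 0.01271 = 6.356 × 10^-3 mol
n(H2SO4) consumed by analyte = 8.800 × 10^-3 − 6.356 × 10^-3 = 2.445 × 10^-3 mol
n(ZnO) = 2.445 × 10^-3 mol (1:1 ratio)
mass of ZnO = 2.445 × 10^-3 × 81.38 = 0.1989 g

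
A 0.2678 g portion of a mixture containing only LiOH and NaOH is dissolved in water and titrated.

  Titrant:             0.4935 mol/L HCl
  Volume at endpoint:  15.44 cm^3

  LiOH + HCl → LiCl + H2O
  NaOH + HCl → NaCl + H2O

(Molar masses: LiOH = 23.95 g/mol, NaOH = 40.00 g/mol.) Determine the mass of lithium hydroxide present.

n(HCl) = 0.01544 × 0.4935 = 7.620 × 10^-3 mol
Let x = n(LiOH), y = n(NaOH).
Titrant: 1x + 1y = 7.620 × 10^-3;  mass: 23.95x + 40.00y = 0.2678
Solving, x = 2.304 × 10^-3 mol, y = 5.315 × 10^-3 mol
mass of LiOH = 2.304 × 10^-3 × 23.95 = 0.05519 g

0.05519 g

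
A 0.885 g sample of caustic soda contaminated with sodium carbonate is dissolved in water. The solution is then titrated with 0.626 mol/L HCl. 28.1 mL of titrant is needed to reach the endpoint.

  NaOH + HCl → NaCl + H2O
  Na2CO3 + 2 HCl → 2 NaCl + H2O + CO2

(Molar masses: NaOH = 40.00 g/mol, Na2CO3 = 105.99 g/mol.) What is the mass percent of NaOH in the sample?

16.4 %

n(HCl) = 0.0281 × 0.626 = 0.0176 mol
Let x = n(NaOH), y = n(Na2CO3).
Titrant: 1x + 2y = 0.0176;  mass: 40.00x + 105.99y = 0.885
Solving, x = 3.63 × 10^-3 mol, y = 6.98 × 10^-3 mol
mass of NaOH = 3.63 × 10^-3 × 40.00 = 0.145 g
% NaOH = 0.145 / 0.885 × 100 = 16.4 %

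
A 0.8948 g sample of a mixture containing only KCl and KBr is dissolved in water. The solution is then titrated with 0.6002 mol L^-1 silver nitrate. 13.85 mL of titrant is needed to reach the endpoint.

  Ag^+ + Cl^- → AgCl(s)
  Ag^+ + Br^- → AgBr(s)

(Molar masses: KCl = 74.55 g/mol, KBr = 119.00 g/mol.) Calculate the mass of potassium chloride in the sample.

n(AgNO3) = 0.01385 × 0.6002 = 8.313 × 10^-3 mol
Let x = n(KCl), y = n(KBr).
Titrant: 1x + 1y = 8.313 × 10^-3;  mass: 74.55x + 119.00y = 0.8948
Solving, x = 2.124 × 10^-3 mol, y = 6.189 × 10^-3 mol
mass of KCl = 2.124 × 10^-3 × 74.55 = 0.1584 g

0.1584 g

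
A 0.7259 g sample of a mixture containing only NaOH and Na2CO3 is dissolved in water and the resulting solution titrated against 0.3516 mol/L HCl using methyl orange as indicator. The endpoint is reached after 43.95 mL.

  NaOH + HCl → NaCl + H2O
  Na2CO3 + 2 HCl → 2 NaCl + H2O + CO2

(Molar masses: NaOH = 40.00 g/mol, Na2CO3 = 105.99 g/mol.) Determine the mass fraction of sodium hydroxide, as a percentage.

39.45 %

n(HCl) = 0.04395 × 0.3516 = 0.01545 mol
Let x = n(NaOH), y = n(Na2CO3).
Titrant: 1x + 2y = 0.01545;  mass: 40.00x + 105.99y = 0.7259
Solving, x = 7.158 × 10^-3 mol, y = 4.147 × 10^-3 mol
mass of NaOH = 7.158 × 10^-3 × 40.00 = 0.2863 g
% NaOH = 0.2863 / 0.7259 × 100 = 39.45 %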